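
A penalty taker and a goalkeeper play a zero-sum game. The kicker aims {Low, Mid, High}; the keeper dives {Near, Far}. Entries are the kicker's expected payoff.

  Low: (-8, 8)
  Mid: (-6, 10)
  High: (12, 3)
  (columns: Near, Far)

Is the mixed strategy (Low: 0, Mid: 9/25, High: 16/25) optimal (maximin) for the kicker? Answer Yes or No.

Against Near this mix gives (9/25)·(-6) + (16/25)·12 = 138/25.
Against Far this mix gives (9/25)·10 + (16/25)·3 = 138/25.
All of the keeper's active replies (Near, Far) yield 138/25, and no column does worse for the kicker. The mix makes the keeper indifferent and guarantees 138/25, so it is optimal.

Yes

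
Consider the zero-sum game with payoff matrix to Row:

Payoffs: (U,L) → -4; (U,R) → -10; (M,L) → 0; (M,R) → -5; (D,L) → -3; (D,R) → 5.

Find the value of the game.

Row minima: U → -10, M → -5, D → -3; maximin = -3.
Column maxima: L → 0, R → 5; minimax = 0.
-3 ≠ 0, so there is no saddle point; optimal play is mixed.
U is strictly dominated by M, so Row never plays it.
On the remaining 2×2 (M, D vs L, R):
Let Row play M with probability p. Expected payoff against L: 0p + (-3)(1−p) = 3p − 3; against R: (-5)p + 5(1−p) = −10p + 5.
Setting these equal: 3p − 3 = −10p + 5 ⇒ 13p = 8 ⇒ p = 8/13, and the value is (3)·(8/13) − 3 = -15/13.
For Column: with q = P(L), equating M's and D's payoffs gives 5q − 5 = −8q + 5 ⇒ q = 10/13.

-15/13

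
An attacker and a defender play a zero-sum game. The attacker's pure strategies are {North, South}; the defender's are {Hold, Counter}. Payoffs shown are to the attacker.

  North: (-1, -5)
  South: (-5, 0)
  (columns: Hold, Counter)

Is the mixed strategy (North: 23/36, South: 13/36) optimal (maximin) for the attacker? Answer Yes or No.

Against Hold this mix gives (23/36)·(-1) + (13/36)·(-5) = -22/9.
Against Counter this mix gives (23/36)·(-5) + (13/36)·0 = -115/36.
The defender will play Counter, holding the attacker to -115/36. Shifting weight toward the row that does better against Counter would raise this floor (the equalizing mix achieves -25/9 against both Counter and Hold), so the proposed strategy is not optimal.

No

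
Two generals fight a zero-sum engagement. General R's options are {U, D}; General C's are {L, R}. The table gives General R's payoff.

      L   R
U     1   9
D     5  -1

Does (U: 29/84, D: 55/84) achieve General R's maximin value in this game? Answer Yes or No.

No

Against L this mix gives (29/84)·1 + (55/84)·5 = 76/21.
Against R this mix gives (29/84)·9 + (55/84)·(-1) = 103/42.
General C will play R, holding General R to 103/42. Shifting weight toward the row that does better against R would raise this floor (the equalizing mix achieves 23/7 against both R and L), so the proposed strategy is not optimal.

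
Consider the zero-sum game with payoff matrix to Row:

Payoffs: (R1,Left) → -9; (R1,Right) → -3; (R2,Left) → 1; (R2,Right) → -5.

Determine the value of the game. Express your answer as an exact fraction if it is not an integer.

-4

Row minima: R1 → -9, R2 → -5; maximin = -5.
Column maxima: Left → 1, Right → -3; minimax = -3.
-5 ≠ -3, so there is no saddle point; optimal play is mixed.
Let Row play R1 with probability p. Expected payoff against Left: (-9)p + 1(1−p) = −10p + 1; against Right: (-3)p + (-5)(1−p) = 2p − 5.
Setting these equal: −10p + 1 = 2p − 5 ⇒ −12p = -6 ⇒ p = 1/2, and the value is (-10)·(1/2) + 1 = -4.
For Column: with q = P(Left), equating R1's and R2's payoffs gives −6q − 3 = 6q − 5 ⇒ q = 1/6.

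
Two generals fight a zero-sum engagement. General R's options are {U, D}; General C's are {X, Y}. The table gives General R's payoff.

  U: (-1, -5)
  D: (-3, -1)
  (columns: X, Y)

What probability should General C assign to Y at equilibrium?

1/3

Row minima: U → -5, D → -3; maximin = -3.
Column maxima: X → -1, Y → -1; minimax = -1.
-3 ≠ -1, so there is no saddle point; optimal play is mixed.
Let General R play U with probability p. Expected payoff against X: (-1)p + (-3)(1−p) = 2p − 3; against Y: (-5)p + (-1)(1−p) = −4p − 1.
Setting these equal: 2p − 3 = −4p − 1 ⇒ 6p = 2 ⇒ p = 1/3, and the value is (2)·(1/3) − 3 = -7/3.
For General C: with q = P(X), equating U's and D's payoffs gives 4q − 5 = −2q − 1 ⇒ q = 2/3.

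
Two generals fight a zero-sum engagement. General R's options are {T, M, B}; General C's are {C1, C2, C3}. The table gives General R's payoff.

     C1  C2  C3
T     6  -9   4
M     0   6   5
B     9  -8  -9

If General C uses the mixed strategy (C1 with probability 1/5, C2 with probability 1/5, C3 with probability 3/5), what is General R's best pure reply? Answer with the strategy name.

Expected payoff of T: (1/5)·6 + (1/5)·(-9) + (3/5)·4 = 9/5.
Expected payoff of M: (1/5)·0 + (1/5)·6 + (3/5)·5 = 21/5.
Expected payoff of B: (1/5)·9 + (1/5)·(-8) + (3/5)·(-9) = -26/5.
The largest is 21/5, so General R's best response is M.

M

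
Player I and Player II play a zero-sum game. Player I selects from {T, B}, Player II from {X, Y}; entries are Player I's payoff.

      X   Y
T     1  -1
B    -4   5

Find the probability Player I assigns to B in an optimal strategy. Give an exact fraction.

2/11

Row minima: T → -1, B → -4; maximin = -1.
Column maxima: X → 1, Y → 5; minimax = 1.
-1 ≠ 1, so there is no saddle point; optimal play is mixed.
Let Player I play T with probability p. Expected payoff against X: 1p + (-4)(1−p) = 5p − 4; against Y: (-1)p + 5(1−p) = −6p + 5.
Setting these equal: 5p − 4 = −6p + 5 ⇒ 11p = 9 ⇒ p = 9/11, and the value is (5)·(9/11) − 4 = 1/11.
For Player II: with q = P(X), equating T's and B's payoffs gives 2q − 1 = −9q + 5 ⇒ q = 6/11.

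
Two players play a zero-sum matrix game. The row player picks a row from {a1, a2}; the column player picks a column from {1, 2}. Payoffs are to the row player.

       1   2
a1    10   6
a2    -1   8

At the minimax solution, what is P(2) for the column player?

Row minima: a1 → 6, a2 → -1; maximin = 6.
Column maxima: 1 → 10, 2 → 8; minimax = 8.
6 ≠ 8, so there is no saddle point; optimal play is mixed.
Let the row player play a1 with probability p. Expected payoff against 1: 10p + (-1)(1−p) = 11p − 1; against 2: 6p + 8(1−p) = −2p + 8.
Setting these equal: 11p − 1 = −2p + 8 ⇒ 13p = 9 ⇒ p = 9/13, and the value is (11)·(9/13) − 1 = 86/13.
For the column player: with q = P(1), equating a1's and a2's payoffs gives 4q + 6 = −9q + 8 ⇒ q = 2/13.

11/13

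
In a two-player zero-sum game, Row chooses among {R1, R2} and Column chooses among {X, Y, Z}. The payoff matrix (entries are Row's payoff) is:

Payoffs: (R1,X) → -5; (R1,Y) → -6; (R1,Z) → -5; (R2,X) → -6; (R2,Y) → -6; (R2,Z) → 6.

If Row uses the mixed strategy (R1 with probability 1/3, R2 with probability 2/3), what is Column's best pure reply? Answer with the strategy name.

If Column plays X, Row's expected payoff is (1/3)·(-5) + (2/3)·(-6) = -17/3.
If Column plays Y, Row's expected payoff is (1/3)·(-6) + (2/3)·(-6) = -6.
If Column plays Z, Row's expected payoff is (1/3)·(-5) + (2/3)·6 = 7/3.
Column minimizes Row's payoff; the smallest is -6, so the best response is Y.

Y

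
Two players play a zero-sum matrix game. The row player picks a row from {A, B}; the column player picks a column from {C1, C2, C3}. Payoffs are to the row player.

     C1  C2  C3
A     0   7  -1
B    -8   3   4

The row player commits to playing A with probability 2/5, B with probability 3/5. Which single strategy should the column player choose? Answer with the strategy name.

If the column player plays C1, the row player's expected payoff is (2/5)·0 + (3/5)·(-8) = -24/5.
If the column player plays C2, the row player's expected payoff is (2/5)·7 + (3/5)·3 = 23/5.
If the column player plays C3, the row player's expected payoff is (2/5)·(-1) + (3/5)·4 = 2.
The column player minimizes the row player's payoff; the smallest is -24/5, so the best response is C1.

C1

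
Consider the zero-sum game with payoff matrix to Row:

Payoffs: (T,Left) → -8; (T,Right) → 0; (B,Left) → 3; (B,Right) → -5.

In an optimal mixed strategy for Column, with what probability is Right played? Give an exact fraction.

Row minima: T → -8, B → -5; maximin = -5.
Column maxima: Left → 3, Right → 0; minimax = 0.
-5 ≠ 0, so there is no saddle point; optimal play is mixed.
Let Row play T with probability p. Expected payoff against Left: (-8)p + 3(1−p) = −11p + 3; against Right: 0p + (-5)(1−p) = 5p − 5.
Setting these equal: −11p + 3 = 5p − 5 ⇒ −16p = -8 ⇒ p = 1/2, and the value is (-11)·(1/2) + 3 = -5/2.
For Column: with q = P(Left), equating T's and B's payoffs gives −8q = 8q − 5 ⇒ q = 5/16.

11/16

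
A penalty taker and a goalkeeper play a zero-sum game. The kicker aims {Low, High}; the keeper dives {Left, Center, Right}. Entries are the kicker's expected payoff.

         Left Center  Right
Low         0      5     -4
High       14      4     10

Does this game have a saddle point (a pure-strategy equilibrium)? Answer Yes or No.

Row minima: Low → -4, High → 4; maximin = 4.
Column maxima: Left → 14, Center → 5, Right → 10; minimax = 5.
4 ≠ 5, so no pure-strategy equilibrium exists.

No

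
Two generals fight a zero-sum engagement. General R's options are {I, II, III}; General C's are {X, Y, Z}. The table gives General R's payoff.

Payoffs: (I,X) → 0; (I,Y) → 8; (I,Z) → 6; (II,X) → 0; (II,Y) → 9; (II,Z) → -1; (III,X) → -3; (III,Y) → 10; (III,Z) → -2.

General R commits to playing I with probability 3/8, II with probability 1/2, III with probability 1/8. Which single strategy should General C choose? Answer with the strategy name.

If General C plays X, General R's expected payoff is (3/8)·0 + (1/2)·0 + (1/8)·(-3) = -3/8.
If General C plays Y, General R's expected payoff is (3/8)·8 + (1/2)·9 + (1/8)·10 = 35/4.
If General C plays Z, General R's expected payoff is (3/8)·6 + (1/2)·(-1) + (1/8)·(-2) = 3/2.
General C minimizes General R's payoff; the smallest is -3/8, so the best response is X.

X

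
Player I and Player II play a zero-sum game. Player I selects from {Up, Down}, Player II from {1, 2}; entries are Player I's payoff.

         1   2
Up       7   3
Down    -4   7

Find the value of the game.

Row minima: Up → 3, Down → -4; maximin = 3.
Column maxima: 1 → 7, 2 → 7; minimax = 7.
3 ≠ 7, so there is no saddle point; optimal play is mixed.
Let Player I play Up with probability p. Expected payoff against 1: 7p + (-4)(1−p) = 11p − 4; against 2: 3p + 7(1−p) = −4p + 7.
Setting these equal: 11p − 4 = −4p + 7 ⇒ 15p = 11 ⇒ p = 11/15, and the value is (11)·(11/15) − 4 = 61/15.
For Player II: with q = P(1), equating Up's and Down's payoffs gives 4q + 3 = −11q + 7 ⇒ q = 4/15.

61/15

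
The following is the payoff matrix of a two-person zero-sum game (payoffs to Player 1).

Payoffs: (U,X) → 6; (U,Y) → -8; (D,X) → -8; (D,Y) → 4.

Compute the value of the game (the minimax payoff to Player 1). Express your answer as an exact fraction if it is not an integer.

-20/13

Row minima: U → -8, D → -8; maximin = -8.
Column maxima: X → 6, Y → 4; minimax = 4.
-8 ≠ 4, so there is no saddle point; optimal play is mixed.
Let Player 1 play U with probability p. Expected payoff against X: 6p + (-8)(1−p) = 14p − 8; against Y: (-8)p + 4(1−p) = −12p + 4.
Setting these equal: 14p − 8 = −12p + 4 ⇒ 26p = 12 ⇒ p = 6/13, and the value is (14)·(6/13) − 8 = -20/13.
For Player 2: with q = P(X), equating U's and D's payoffs gives 14q − 8 = −12q + 4 ⇒ q = 6/13.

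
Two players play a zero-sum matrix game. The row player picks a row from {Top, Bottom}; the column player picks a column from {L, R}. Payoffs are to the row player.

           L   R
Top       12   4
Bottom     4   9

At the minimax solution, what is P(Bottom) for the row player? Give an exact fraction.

Row minima: Top → 4, Bottom → 4; maximin = 4.
Column maxima: L → 12, R → 9; minimax = 9.
4 ≠ 9, so there is no saddle point; optimal play is mixed.
Let the row player play Top with probability p. Expected payoff against L: 12p + 4(1−p) = 8p + 4; against R: 4p + 9(1−p) = −5p + 9.
Setting these equal: 8p + 4 = −5p + 9 ⇒ 13p = 5 ⇒ p = 5/13, and the value is (8)·(5/13) + 4 = 92/13.
For the column player: with q = P(L), equating Top's and Bottom's payoffs gives 8q + 4 = −5q + 9 ⇒ q = 5/13.

8/13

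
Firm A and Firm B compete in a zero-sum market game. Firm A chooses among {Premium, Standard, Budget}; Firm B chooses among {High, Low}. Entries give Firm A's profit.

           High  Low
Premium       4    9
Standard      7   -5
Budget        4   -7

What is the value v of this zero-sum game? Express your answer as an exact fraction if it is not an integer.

Row minima: Premium → 4, Standard → -5, Budget → -7; maximin = 4.
Column maxima: High → 7, Low → 9; minimax = 7.
4 ≠ 7, so there is no saddle point; optimal play is mixed.
Budget is strictly dominated by Standard, so Firm A never plays it.
On the remaining 2×2 (Premium, Standard vs High, Low):
Let Firm A play Premium with probability p. Expected payoff against High: 4p + 7(1−p) = −3p + 7; against Low: 9p + (-5)(1−p) = 14p − 5.
Setting these equal: −3p + 7 = 14p − 5 ⇒ −17p = -12 ⇒ p = 12/17, and the value is (-3)·(12/17) + 7 = 83/17.
For Firm B: with q = P(High), equating Premium's and Standard's payoffs gives −5q + 9 = 12q − 5 ⇒ q = 14/17.

83/17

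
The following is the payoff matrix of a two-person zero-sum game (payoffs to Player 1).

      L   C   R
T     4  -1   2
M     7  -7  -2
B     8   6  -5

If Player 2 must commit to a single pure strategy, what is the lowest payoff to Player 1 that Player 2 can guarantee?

Column maxima: L → 8, C → 6, R → 2.
The smallest of these is 2.

2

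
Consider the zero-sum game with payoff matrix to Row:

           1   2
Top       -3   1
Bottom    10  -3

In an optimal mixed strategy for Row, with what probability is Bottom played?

Row minima: Top → -3, Bottom → -3; maximin = -3.
Column maxima: 1 → 10, 2 → 1; minimax = 1.
-3 ≠ 1, so there is no saddle point; optimal play is mixed.
Let Row play Top with probability p. Expected payoff against 1: (-3)p + 10(1−p) = −13p + 10; against 2: 1p + (-3)(1−p) = 4p − 3.
Setting these equal: −13p + 10 = 4p − 3 ⇒ −17p = -13 ⇒ p = 13/17, and the value is (-13)·(13/17) + 10 = 1/17.
For Column: with q = P(1), equating Top's and Bottom's payoffs gives −4q + 1 = 13q − 3 ⇒ q = 4/17.

4/17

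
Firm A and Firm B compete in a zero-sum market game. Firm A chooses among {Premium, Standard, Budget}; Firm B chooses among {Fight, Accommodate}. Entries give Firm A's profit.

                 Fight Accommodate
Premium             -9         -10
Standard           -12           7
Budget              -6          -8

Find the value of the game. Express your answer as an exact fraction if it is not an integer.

Row minima: Premium → -10, Standard → -12, Budget → -8; maximin = -8.
Column maxima: Fight → -6, Accommodate → 7; minimax = -6.
-8 ≠ -6, so there is no saddle point; optimal play is mixed.
Premium is strictly dominated by Budget, so Firm A never plays it.
On the remaining 2×2 (Standard, Budget vs Fight, Accommodate):
Let Firm A play Standard with probability p. Expected payoff against Fight: (-12)p + (-6)(1−p) = −6p − 6; against Accommodate: 7p + (-8)(1−p) = 15p − 8.
Setting these equal: −6p − 6 = 15p − 8 ⇒ −21p = -2 ⇒ p = 2/21, and the value is (-6)·(2/21) − 6 = -46/7.
For Firm B: with q = P(Fight), equating Standard's and Budget's payoffs gives −19q + 7 = 2q − 8 ⇒ q = 5/7.

-46/7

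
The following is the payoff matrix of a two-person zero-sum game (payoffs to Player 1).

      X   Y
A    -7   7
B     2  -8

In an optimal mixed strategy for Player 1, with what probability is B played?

7/12

Row minima: A → -7, B → -8; maximin = -7.
Column maxima: X → 2, Y → 7; minimax = 2.
-7 ≠ 2, so there is no saddle point; optimal play is mixed.
Let Player 1 play A with probability p. Expected payoff against X: (-7)p + 2(1−p) = −9p + 2; against Y: 7p + (-8)(1−p) = 15p − 8.
Setting these equal: −9p + 2 = 15p − 8 ⇒ −24p = -10 ⇒ p = 5/12, and the value is (-9)·(5/12) + 2 = -7/4.
For Player 2: with q = P(X), equating A's and B's payoffs gives −14q + 7 = 10q − 8 ⇒ q = 5/8.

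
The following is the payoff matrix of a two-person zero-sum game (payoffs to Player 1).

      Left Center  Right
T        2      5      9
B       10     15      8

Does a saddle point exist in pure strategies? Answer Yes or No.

Row minima: T → 2, B → 8; maximin = 8.
Column maxima: Left → 10, Center → 15, Right → 9; minimax = 9.
8 ≠ 9, so no pure-strategy equilibrium exists.

No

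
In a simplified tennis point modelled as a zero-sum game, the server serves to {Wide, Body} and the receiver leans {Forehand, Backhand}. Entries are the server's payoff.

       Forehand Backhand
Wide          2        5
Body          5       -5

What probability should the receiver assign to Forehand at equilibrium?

Row minima: Wide → 2, Body → -5; maximin = 2.
Column maxima: Forehand → 5, Backhand → 5; minimax = 5.
2 ≠ 5, so there is no saddle point; optimal play is mixed.
Let the server play Wide with probability p. Expected payoff against Forehand: 2p + 5(1−p) = −3p + 5; against Backhand: 5p + (-5)(1−p) = 10p − 5.
Setting these equal: −3p + 5 = 10p − 5 ⇒ −13p = -10 ⇒ p = 10/13, and the value is (-3)·(10/13) + 5 = 35/13.
For the receiver: with q = P(Forehand), equating Wide's and Body's payoffs gives −3q + 5 = 10q − 5 ⇒ q = 10/13.

10/13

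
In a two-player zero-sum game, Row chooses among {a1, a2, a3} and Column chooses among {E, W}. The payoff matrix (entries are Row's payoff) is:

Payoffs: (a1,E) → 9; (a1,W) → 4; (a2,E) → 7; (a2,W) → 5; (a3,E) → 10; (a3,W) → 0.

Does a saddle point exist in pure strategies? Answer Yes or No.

Row minima: a1 → 4, a2 → 5, a3 → 0; maximin = 5.
Column maxima: E → 10, W → 5; minimax = 5.
maximin = minimax = 5, so a saddle point exists.

Yes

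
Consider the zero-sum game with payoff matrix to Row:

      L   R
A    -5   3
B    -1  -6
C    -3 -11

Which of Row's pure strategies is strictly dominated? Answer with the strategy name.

C

B gives a strictly higher payoff than C against every column: -1 > -3, -6 > -11.
So C is strictly dominated and Row never plays it.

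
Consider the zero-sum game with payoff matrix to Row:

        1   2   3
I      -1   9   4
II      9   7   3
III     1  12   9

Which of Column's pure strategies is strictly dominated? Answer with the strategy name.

3 holds Row's payoff strictly below 2 in every row: 4 < 9, 3 < 7, 9 < 12.
So 2 is strictly dominated for Column.

2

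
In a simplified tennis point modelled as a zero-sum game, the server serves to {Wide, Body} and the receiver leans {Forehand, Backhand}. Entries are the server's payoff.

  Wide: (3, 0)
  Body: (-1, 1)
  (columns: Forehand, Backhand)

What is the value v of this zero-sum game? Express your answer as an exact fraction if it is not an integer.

Row minima: Wide → 0, Body → -1; maximin = 0.
Column maxima: Forehand → 3, Backhand → 1; minimax = 1.
0 ≠ 1, so there is no saddle point; optimal play is mixed.
Let the server play Wide with probability p. Expected payoff against Forehand: 3p + (-1)(1−p) = 4p − 1; against Backhand: 0p + 1(1−p) = −p + 1.
Setting these equal: 4p − 1 = −p + 1 ⇒ 5p = 2 ⇒ p = 2/5, and the value is (4)·(2/5) − 1 = 3/5.
For the receiver: with q = P(Forehand), equating Wide's and Body's payoffs gives 3q = −2q + 1 ⇒ q = 1/5.

3/5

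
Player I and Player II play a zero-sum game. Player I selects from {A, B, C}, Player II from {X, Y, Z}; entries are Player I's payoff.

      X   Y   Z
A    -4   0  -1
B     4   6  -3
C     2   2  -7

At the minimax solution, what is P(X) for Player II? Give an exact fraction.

Row minima: A → -4, B → -3, C → -7; maximin = -3.
Column maxima: X → 4, Y → 6, Z → -1; minimax = -1.
-3 ≠ -1, so there is no saddle point; optimal play is mixed.
C is strictly dominated by B, so Player I never plays it.
With C eliminated, Y is strictly dominated by X (it gives Player I strictly more in every remaining row), so Player II never plays it.
On the remaining 2×2 (A, B vs X, Z):
Let Player I play A with probability p. Expected payoff against X: (-4)p + 4(1−p) = −8p + 4; against Z: (-1)p + (-3)(1−p) = 2p − 3.
Setting these equal: −8p + 4 = 2p − 3 ⇒ −10p = -7 ⇒ p = 7/10, and the value is (-8)·(7/10) + 4 = -8/5.
For Player II: with q = P(X), equating A's and B's payoffs gives −3q − 1 = 7q − 3 ⇒ q = 1/5.

1/5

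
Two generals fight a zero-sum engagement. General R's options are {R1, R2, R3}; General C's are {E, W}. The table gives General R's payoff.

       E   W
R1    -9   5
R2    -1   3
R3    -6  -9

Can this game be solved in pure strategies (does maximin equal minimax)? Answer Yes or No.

Yes

Row minima: R1 → -9, R2 → -1, R3 → -9; maximin = -1.
Column maxima: E → -1, W → 5; minimax = -1.
maximin = minimax = -1, so a saddle point exists.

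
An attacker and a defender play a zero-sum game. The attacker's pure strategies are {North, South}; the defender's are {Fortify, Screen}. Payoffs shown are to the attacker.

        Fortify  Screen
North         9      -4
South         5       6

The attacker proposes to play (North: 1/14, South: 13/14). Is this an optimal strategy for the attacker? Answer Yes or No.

Against Fortify this mix gives (1/14)·9 + (13/14)·5 = 37/7.
Against Screen this mix gives (1/14)·(-4) + (13/14)·6 = 37/7.
All of the defender's active replies (Fortify, Screen) yield 37/7, and no column does worse for the attacker. The mix makes the defender indifferent and guarantees 37/7, so it is optimal.

Yes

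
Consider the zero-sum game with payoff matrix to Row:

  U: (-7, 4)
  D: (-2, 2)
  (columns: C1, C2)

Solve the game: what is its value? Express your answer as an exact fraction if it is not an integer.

-2

Row minima: U → -7, D → -2; maximin = -2.
Column maxima: C1 → -2, C2 → 4; minimax = -2.
Since maximin = minimax = -2, there is a saddle point and the value is -2.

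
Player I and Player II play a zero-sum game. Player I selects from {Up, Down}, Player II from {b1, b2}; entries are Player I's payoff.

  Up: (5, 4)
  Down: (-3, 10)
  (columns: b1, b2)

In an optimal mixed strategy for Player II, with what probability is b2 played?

4/7

Row minima: Up → 4, Down → -3; maximin = 4.
Column maxima: b1 → 5, b2 → 10; minimax = 5.
4 ≠ 5, so there is no saddle point; optimal play is mixed.
Let Player I play Up with probability p. Expected payoff against b1: 5p + (-3)(1−p) = 8p − 3; against b2: 4p + 10(1−p) = −6p + 10.
Setting these equal: 8p − 3 = −6p + 10 ⇒ 14p = 13 ⇒ p = 13/14, and the value is (8)·(13/14) − 3 = 31/7.
For Player II: with q = P(b1), equating Up's and Down's payoffs gives q + 4 = −13q + 10 ⇒ q = 3/7.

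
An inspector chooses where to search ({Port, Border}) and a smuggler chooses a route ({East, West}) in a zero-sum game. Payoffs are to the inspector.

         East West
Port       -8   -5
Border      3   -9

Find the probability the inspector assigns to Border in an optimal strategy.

Row minima: Port → -8, Border → -9; maximin = -8.
Column maxima: East → 3, West → -5; minimax = -5.
-8 ≠ -5, so there is no saddle point; optimal play is mixed.
Let the inspector play Port with probability p. Expected payoff against East: (-8)p + 3(1−p) = −11p + 3; against West: (-5)p + (-9)(1−p) = 4p − 9.
Setting these equal: −11p + 3 = 4p − 9 ⇒ −15p = -12 ⇒ p = 4/5, and the value is (-11)·(4/5) + 3 = -29/5.
For the smuggler: with q = P(East), equating Port's and Border's payoffs gives −3q − 5 = 12q − 9 ⇒ q = 4/15.

1/5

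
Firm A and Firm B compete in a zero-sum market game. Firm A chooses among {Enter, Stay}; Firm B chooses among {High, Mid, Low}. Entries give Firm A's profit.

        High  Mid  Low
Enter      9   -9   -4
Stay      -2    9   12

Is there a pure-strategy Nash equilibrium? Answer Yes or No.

Row minima: Enter → -9, Stay → -2; maximin = -2.
Column maxima: High → 9, Mid → 9, Low → 12; minimax = 9.
-2 ≠ 9, so no pure-strategy equilibrium exists.

No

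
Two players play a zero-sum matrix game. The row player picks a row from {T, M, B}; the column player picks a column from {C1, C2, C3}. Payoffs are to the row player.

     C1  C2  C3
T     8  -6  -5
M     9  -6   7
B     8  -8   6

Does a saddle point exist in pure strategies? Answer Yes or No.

Yes

Row minima: T → -6, M → -6, B → -8; maximin = -6.
Column maxima: C1 → 9, C2 → -6, C3 → 7; minimax = -6.
maximin = minimax = -6, so a saddle point exists.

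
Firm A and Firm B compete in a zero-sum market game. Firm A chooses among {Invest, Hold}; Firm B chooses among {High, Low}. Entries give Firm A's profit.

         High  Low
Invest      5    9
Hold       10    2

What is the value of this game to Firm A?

Row minima: Invest → 5, Hold → 2; maximin = 5.
Column maxima: High → 10, Low → 9; minimax = 9.
5 ≠ 9, so there is no saddle point; optimal play is mixed.
Let Firm A play Invest with probability p. Expected payoff against High: 5p + 10(1−p) = −5p + 10; against Low: 9p + 2(1−p) = 7p + 2.
Setting these equal: −5p + 10 = 7p + 2 ⇒ −12p = -8 ⇒ p = 2/3, and the value is (-5)·(2/3) + 10 = 20/3.
For Firm B: with q = P(High), equating Invest's and Hold's payoffs gives −4q + 9 = 8q + 2 ⇒ q = 7/12.

20/3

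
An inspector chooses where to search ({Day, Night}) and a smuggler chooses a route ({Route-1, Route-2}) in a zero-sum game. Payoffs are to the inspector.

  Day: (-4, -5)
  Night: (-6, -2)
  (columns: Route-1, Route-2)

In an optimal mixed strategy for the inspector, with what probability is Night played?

Row minima: Day → -5, Night → -6; maximin = -5.
Column maxima: Route-1 → -4, Route-2 → -2; minimax = -4.
-5 ≠ -4, so there is no saddle point; optimal play is mixed.
Let the inspector play Day with probability p. Expected payoff against Route-1: (-4)p + (-6)(1−p) = 2p − 6; against Route-2: (-5)p + (-2)(1−p) = −3p − 2.
Setting these equal: 2p − 6 = −3p − 2 ⇒ 5p = 4 ⇒ p = 4/5, and the value is (2)·(4/5) − 6 = -22/5.
For the smuggler: with q = P(Route-1), equating Day's and Night's payoffs gives q − 5 = −4q − 2 ⇒ q = 3/5.

1/5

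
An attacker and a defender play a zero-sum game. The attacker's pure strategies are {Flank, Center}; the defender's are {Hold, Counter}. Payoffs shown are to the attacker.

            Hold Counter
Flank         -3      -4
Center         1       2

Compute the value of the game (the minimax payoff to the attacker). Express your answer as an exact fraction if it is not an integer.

1

Row minima: Flank → -4, Center → 1; maximin = 1.
Column maxima: Hold → 1, Counter → 2; minimax = 1.
Since maximin = minimax = 1, there is a saddle point and the value is 1.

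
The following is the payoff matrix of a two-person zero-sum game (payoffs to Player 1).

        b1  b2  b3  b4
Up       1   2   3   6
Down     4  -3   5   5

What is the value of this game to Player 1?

Row minima: Up → 1, Down → -3; maximin = 1.
Column maxima: b1 → 4, b2 → 2, b3 → 5, b4 → 6; minimax = 2.
1 ≠ 2, so there is no saddle point; optimal play is mixed.
b3 is strictly dominated by b1 (it gives Player 1 strictly more in every row), so Player 2 never plays it.
b4 is strictly dominated by b1 (it gives Player 1 strictly more in every row), so Player 2 never plays it.
On the remaining 2×2 (Up, Down vs b1, b2):
Let Player 1 play Up with probability p. Expected payoff against b1: 1p + 4(1−p) = −3p + 4; against b2: 2p + (-3)(1−p) = 5p − 3.
Setting these equal: −3p + 4 = 5p − 3 ⇒ −8p = -7 ⇒ p = 7/8, and the value is (-3)·(7/8) + 4 = 11/8.
For Player 2: with q = P(b1), equating Up's and Down's payoffs gives −q + 2 = 7q − 3 ⇒ q = 5/8.

11/8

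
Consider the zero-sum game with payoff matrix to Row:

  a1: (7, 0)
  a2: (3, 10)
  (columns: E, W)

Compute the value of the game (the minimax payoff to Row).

5

Row minima: a1 → 0, a2 → 3; maximin = 3.
Column maxima: E → 7, W → 10; minimax = 7.
3 ≠ 7, so there is no saddle point; optimal play is mixed.
Let Row play a1 with probability p. Expected payoff against E: 7p + 3(1−p) = 4p + 3; against W: 0p + 10(1−p) = −10p + 10.
Setting these equal: 4p + 3 = −10p + 10 ⇒ 14p = 7 ⇒ p = 1/2, and the value is (4)·(1/2) + 3 = 5.
For Column: with q = P(E), equating a1's and a2's payoffs gives 7q = −7q + 10 ⇒ q = 5/7.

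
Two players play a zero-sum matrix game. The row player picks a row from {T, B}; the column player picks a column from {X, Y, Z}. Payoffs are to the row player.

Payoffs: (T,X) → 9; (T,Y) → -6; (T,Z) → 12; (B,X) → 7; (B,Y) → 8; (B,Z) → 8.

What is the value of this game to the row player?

Row minima: T → -6, B → 7; maximin = 7.
Column maxima: X → 9, Y → 8, Z → 12; minimax = 8.
7 ≠ 8, so there is no saddle point; optimal play is mixed.
Z is strictly dominated by X (it gives the row player strictly more in every row), so the column player never plays it.
On the remaining 2×2 (T, B vs X, Y):
Let the row player play T with probability p. Expected payoff against X: 9p + 7(1−p) = 2p + 7; against Y: (-6)p + 8(1−p) = −14p + 8.
Setting these equal: 2p + 7 = −14p + 8 ⇒ 16p = 1 ⇒ p = 1/16, and the value is (2)·(1/16) + 7 = 57/8.
For the column player: with q = P(X), equating T's and B's payoffs gives 15q − 6 = −q + 8 ⇒ q = 7/8.

57/8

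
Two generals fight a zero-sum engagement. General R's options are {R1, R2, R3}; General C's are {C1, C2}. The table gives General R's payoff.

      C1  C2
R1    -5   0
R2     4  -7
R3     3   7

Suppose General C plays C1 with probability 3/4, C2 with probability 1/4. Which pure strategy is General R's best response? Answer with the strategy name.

R3

Expected payoff of R1: (3/4)·(-5) + (1/4)·0 = -15/4.
Expected payoff of R2: (3/4)·4 + (1/4)·(-7) = 5/4.
Expected payoff of R3: (3/4)·3 + (1/4)·7 = 4.
The largest is 4, so General R's best response is R3.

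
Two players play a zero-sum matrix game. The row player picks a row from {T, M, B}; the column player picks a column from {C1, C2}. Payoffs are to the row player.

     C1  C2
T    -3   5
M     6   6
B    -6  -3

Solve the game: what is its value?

6

Row minima: T → -3, M → 6, B → -6; maximin = 6.
Column maxima: C1 → 6, C2 → 6; minimax = 6.
Since maximin = minimax = 6, there is a saddle point and the value is 6.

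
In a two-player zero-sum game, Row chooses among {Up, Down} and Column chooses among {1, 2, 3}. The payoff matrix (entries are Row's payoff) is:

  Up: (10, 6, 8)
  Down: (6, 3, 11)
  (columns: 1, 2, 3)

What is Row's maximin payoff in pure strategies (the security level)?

6

Row minima: Up → 6, Down → 3.
The best of these is 6.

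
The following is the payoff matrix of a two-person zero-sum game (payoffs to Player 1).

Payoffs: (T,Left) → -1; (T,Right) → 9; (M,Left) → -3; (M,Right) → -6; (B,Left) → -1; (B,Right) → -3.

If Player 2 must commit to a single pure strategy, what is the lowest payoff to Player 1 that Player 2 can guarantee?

Column maxima: Left → -1, Right → 9.
The smallest of these is -1.

-1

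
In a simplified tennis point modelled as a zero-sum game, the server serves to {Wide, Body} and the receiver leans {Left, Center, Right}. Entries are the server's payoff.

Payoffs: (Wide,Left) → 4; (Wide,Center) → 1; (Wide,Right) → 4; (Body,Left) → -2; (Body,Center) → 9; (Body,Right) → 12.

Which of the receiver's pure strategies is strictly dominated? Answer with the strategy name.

Right

Center holds the server's payoff strictly below Right in every row: 1 < 4, 9 < 12.
So Right is strictly dominated for the receiver.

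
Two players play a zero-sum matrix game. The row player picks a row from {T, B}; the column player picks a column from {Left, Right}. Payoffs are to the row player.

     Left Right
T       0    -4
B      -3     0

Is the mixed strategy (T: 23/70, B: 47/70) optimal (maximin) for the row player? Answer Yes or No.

Against Left this mix gives (23/70)·0 + (47/70)·(-3) = -141/70.
Against Right this mix gives (23/70)·(-4) + (47/70)·0 = -46/35.
The column player will play Left, holding the row player to -141/70. Shifting weight toward the row that does better against Left would raise this floor (the equalizing mix achieves -12/7 against both Left and Right), so the proposed strategy is not optimal.

No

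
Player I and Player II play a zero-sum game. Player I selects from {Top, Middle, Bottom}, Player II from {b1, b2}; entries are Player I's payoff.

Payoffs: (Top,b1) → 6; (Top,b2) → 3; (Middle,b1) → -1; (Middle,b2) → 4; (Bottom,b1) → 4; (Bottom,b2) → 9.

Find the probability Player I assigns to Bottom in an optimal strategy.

Row minima: Top → 3, Middle → -1, Bottom → 4; maximin = 4.
Column maxima: b1 → 6, b2 → 9; minimax = 6.
4 ≠ 6, so there is no saddle point; optimal play is mixed.
Middle is strictly dominated by Bottom, so Player I never plays it.
On the remaining 2×2 (Top, Bottom vs b1, b2):
Let Player I play Top with probability p. Expected payoff against b1: 6p + 4(1−p) = 2p + 4; against b2: 3p + 9(1−p) = −6p + 9.
Setting these equal: 2p + 4 = −6p + 9 ⇒ 8p = 5 ⇒ p = 5/8, and the value is (2)·(5/8) + 4 = 21/4.
For Player II: with q = P(b1), equating Top's and Bottom's payoffs gives 3q + 3 = −5q + 9 ⇒ q = 3/4.

3/8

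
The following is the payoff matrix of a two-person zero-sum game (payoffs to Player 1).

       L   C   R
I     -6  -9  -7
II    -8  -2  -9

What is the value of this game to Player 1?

-67/9

Row minima: I → -9, II → -9; maximin = -9.
Column maxima: L → -6, C → -2, R → -7; minimax = -7.
-9 ≠ -7, so there is no saddle point; optimal play is mixed.
L is strictly dominated by R (it gives Player 1 strictly more in every row), so Player 2 never plays it.
On the remaining 2×2 (I, II vs C, R):
Let Player 1 play I with probability p. Expected payoff against C: (-9)p + (-2)(1−p) = −7p − 2; against R: (-7)p + (-9)(1−p) = 2p − 9.
Setting these equal: −7p − 2 = 2p − 9 ⇒ −9p = -7 ⇒ p = 7/9, and the value is (-7)·(7/9) − 2 = -67/9.
For Player 2: with q = P(C), equating I's and II's payoffs gives −2q − 7 = 7q − 9 ⇒ q = 2/9.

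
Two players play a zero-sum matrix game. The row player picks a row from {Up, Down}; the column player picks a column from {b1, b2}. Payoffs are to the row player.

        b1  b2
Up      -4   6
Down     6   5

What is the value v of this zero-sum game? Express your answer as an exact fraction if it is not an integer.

Row minima: Up → -4, Down → 5; maximin = 5.
Column maxima: b1 → 6, b2 → 6; minimax = 6.
5 ≠ 6, so there is no saddle point; optimal play is mixed.
Let the row player play Up with probability p. Expected payoff against b1: (-4)p + 6(1−p) = −10p + 6; against b2: 6p + 5(1−p) = p + 5.
Setting these equal: −10p + 6 = p + 5 ⇒ −11p = -1 ⇒ p = 1/11, and the value is (-10)·(1/11) + 6 = 56/11.
For the column player: with q = P(b1), equating Up's and Down's payoffs gives −10q + 6 = q + 5 ⇒ q = 1/11.

56/11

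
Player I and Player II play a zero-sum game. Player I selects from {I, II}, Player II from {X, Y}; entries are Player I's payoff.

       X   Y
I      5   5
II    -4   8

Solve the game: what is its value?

Row minima: I → 5, II → -4; maximin = 5.
Column maxima: X → 5, Y → 8; minimax = 5.
Since maximin = minimax = 5, there is a saddle point and the value is 5.

5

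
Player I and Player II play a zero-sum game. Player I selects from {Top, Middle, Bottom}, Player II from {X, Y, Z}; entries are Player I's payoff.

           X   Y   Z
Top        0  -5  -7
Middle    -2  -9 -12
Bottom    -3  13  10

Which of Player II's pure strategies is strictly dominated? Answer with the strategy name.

Z holds Player I's payoff strictly below Y in every row: -7 < -5, -12 < -9, 10 < 13.
So Y is strictly dominated for Player II.

Y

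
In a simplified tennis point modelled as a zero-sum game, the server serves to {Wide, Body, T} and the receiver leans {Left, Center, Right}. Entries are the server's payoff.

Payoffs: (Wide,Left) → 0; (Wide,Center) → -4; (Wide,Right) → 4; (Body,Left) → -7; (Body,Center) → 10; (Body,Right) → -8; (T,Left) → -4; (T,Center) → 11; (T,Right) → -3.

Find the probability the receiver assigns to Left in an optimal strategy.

Row minima: Wide → -4, Body → -8, T → -4; maximin = -4.
Column maxima: Left → 0, Center → 11, Right → 4; minimax = 0.
-4 ≠ 0, so there is no saddle point; optimal play is mixed.
Body is strictly dominated by T, so the server never plays it.
With Body eliminated, Right is strictly dominated by Left (it gives the server strictly more in every remaining row), so the receiver never plays it.
On the remaining 2×2 (Wide, T vs Left, Center):
Let the server play Wide with probability p. Expected payoff against Left: 0p + (-4)(1−p) = 4p − 4; against Center: (-4)p + 11(1−p) = −15p + 11.
Setting these equal: 4p − 4 = −15p + 11 ⇒ 19p = 15 ⇒ p = 15/19, and the value is (4)·(15/19) − 4 = -16/19.
For the receiver: with q = P(Left), equating Wide's and T's payoffs gives 4q − 4 = −15q + 11 ⇒ q = 15/19.

15/19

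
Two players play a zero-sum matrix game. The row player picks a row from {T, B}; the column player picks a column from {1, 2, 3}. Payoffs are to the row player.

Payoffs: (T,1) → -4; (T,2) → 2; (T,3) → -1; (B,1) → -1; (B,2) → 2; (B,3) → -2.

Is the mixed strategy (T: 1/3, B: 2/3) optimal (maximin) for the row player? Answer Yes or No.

No

Against 1 this mix gives (1/3)·(-4) + (2/3)·(-1) = -2.
Against 2 this mix gives (1/3)·2 + (2/3)·2 = 2.
Against 3 this mix gives (1/3)·(-1) + (2/3)·(-2) = -5/3.
The column player will play 1, holding the row player to -2. Shifting weight toward the row that does better against 1 would raise this floor (the equalizing mix achieves -7/4 against both 1 and 3), so the proposed strategy is not optimal.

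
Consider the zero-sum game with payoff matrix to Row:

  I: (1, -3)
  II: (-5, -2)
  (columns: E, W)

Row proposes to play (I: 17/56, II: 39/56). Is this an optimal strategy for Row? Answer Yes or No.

No

Against E this mix gives (17/56)·1 + (39/56)·(-5) = -89/28.
Against W this mix gives (17/56)·(-3) + (39/56)·(-2) = -129/56.
Column will play E, holding Row to -89/28. Shifting weight toward the row that does better against E would raise this floor (the equalizing mix achieves -17/7 against both E and W), so the proposed strategy is not optimal.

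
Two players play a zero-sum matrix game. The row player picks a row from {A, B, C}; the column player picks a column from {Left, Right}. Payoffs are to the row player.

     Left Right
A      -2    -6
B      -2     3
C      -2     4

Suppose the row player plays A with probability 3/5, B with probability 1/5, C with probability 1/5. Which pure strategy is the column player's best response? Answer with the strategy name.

If the column player plays Left, the row player's expected payoff is (3/5)·(-2) + (1/5)·(-2) + (1/5)·(-2) = -2.
If the column player plays Right, the row player's expected payoff is (3/5)·(-6) + (1/5)·3 + (1/5)·4 = -11/5.
The column player minimizes the row player's payoff; the smallest is -11/5, so the best response is Right.

Right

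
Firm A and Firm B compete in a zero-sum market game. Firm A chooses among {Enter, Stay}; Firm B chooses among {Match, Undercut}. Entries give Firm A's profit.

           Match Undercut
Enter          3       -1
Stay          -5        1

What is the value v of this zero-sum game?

Row minima: Enter → -1, Stay → -5; maximin = -1.
Column maxima: Match → 3, Undercut → 1; minimax = 1.
-1 ≠ 1, so there is no saddle point; optimal play is mixed.
Let Firm A play Enter with probability p. Expected payoff against Match: 3p + (-5)(1−p) = 8p − 5; against Undercut: (-1)p + 1(1−p) = −2p + 1.
Setting these equal: 8p − 5 = −2p + 1 ⇒ 10p = 6 ⇒ p = 3/5, and the value is (8)·(3/5) − 5 = -1/5.
For Firm B: with q = P(Match), equating Enter's and Stay's payoffs gives 4q − 1 = −6q + 1 ⇒ q = 1/5.

-1/5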